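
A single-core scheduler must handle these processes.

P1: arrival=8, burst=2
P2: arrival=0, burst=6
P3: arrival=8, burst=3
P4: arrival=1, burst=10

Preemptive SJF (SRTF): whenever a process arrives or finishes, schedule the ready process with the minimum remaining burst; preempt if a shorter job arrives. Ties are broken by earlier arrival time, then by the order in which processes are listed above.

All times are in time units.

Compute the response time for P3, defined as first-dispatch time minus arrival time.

Schedule: | P2 0-6 | P4 6-8 | P1 8-10 | P3 10-13 | P4 13-21 |
Completion: P1=10  P2=6  P3=13  P4=21
Response(P3) = first start − arrival = 10 − 8 = 2

2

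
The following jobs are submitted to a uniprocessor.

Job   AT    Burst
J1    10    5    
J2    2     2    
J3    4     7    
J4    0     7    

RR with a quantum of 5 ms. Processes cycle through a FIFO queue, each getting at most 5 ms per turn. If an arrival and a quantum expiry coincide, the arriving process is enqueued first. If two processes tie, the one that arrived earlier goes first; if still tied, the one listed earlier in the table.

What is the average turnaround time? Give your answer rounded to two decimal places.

Timeline: | J4 0-5 | J2 5-7 | J3 7-12 | J4 12-14 | J1 14-19 | J3 19-21 |
Completion: J1=19  J2=7  J3=21  J4=14
Turnaround times: J1=9, J2=5, J3=17, J4=14
Average turnaround = (9+5+17+14) / 4 = 45/4 = 11.25

11.25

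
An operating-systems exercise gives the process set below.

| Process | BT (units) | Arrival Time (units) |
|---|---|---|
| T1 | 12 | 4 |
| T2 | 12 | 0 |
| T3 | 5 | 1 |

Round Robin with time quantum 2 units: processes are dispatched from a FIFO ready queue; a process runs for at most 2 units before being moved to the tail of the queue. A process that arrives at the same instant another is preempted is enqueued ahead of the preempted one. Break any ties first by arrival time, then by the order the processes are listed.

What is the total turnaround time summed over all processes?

64

Timeline: | T2 0-2 | T3 2-4 | T2 4-6 | T1 6-8 | T3 8-10 | T2 10-12 | T1 12-14 | T3 14-15 | T2 15-17 | T1 17-19 | T2 19-21 | T1 21-23 | T2 23-25 | T1 25-29 |
Completion: T1=29  T2=25  T3=15
Turnaround = completion − arrival: T1=25, T2=25, T3=14
Total turnaround = 25 + 25 + 14 = 64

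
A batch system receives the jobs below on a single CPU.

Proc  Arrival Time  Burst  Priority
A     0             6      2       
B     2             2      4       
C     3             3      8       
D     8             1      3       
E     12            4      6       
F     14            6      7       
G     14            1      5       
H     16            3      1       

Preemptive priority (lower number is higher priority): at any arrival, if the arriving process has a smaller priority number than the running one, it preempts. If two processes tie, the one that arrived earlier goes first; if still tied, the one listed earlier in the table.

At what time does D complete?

9

Schedule: | A 0-6 | B 6-8 | D 8-9 | C 9-12 | E 12-14 | G 14-15 | E 15-16 | H 16-19 | E 19-20 | F 20-26 |
Completion: A=6  B=8  C=12  D=9  E=20  F=26  G=15  H=19
Turnaround (C−A): A=6  B=6  C=9  D=1  E=8  F=12  G=1  H=3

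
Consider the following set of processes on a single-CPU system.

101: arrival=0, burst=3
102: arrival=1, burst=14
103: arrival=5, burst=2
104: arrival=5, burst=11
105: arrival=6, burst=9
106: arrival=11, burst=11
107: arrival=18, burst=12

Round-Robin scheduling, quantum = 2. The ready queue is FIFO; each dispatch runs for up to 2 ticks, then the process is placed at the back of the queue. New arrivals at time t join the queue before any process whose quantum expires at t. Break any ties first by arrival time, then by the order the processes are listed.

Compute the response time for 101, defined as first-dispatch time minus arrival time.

Gantt: | 101 0-2 | 102 2-4 | 101 4-5 | 102 5-7 | 103 7-9 | 104 9-11 | 105 11-13 | 102 13-15 | 106 15-17 | 104 17-19 | 105 19-21 | 102 21-23 | 106 23-25 | 107 25-27 | 104 27-29 | 105 29-31 | 102 31-33 | 106 33-35 | 107 35-37 | 104 37-39 | 105 39-41 | 102 41-43 | 106 43-45 | 107 45-47 | 104 47-49 | 105 49-50 | 102 50-52 | 106 52-54 | 107 54-56 | 104 56-57 | 106 57-58 | 107 58-62 |
Completion: 101=5  102=52  103=9  104=57  105=50  106=58  107=62
Turnaround (C−A): 101=5  102=51  103=4  104=52  105=44  106=47  107=44
Response(101) = first start − arrival = 0 − 0 = 0

0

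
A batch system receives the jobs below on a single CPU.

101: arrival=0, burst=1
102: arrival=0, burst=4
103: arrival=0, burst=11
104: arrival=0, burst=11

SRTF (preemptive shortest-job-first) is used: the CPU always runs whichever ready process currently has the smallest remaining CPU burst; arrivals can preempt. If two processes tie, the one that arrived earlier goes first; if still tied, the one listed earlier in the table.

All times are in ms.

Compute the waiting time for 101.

0

Gantt: | 101 0-1 | 102 1-5 | 103 5-16 | 104 16-27 |
Completion: 101=1  102=5  103=16  104=27
Turnaround (C−A): 101=1  102=5  103=16  104=27
Waiting(101) = turnaround − burst = 1 − 1 = 0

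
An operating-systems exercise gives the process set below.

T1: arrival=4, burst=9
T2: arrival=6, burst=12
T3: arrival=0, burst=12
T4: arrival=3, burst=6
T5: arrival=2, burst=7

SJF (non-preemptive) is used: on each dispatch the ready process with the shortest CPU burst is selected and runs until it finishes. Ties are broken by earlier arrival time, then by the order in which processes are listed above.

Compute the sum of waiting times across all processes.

74

Schedule: | T3 0-12 | T4 12-18 | T5 18-25 | T1 25-34 | T2 34-46 |
Completion: T1=34  T2=46  T3=12  T4=18  T5=25
Turnaround (C−A): T1=30  T2=40  T3=12  T4=15  T5=23
Waiting = turnaround − burst: T1=21, T2=28, T3=0, T4=9, T5=16
Total waiting = 21 + 28 + 0 + 9 + 16 = 74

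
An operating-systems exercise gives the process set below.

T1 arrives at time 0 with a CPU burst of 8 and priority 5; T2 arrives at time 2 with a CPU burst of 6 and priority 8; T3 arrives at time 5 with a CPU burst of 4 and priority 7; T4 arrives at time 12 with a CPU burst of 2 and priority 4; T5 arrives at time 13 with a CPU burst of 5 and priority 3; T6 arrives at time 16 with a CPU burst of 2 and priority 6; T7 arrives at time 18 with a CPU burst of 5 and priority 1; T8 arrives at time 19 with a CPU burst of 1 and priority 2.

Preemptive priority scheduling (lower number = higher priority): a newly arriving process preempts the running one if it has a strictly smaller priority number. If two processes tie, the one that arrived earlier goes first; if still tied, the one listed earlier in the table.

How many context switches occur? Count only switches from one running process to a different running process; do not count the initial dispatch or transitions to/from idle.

8

Schedule: | T1 0-8 | T3 8-12 | T4 12-13 | T5 13-18 | T7 18-23 | T8 23-24 | T4 24-25 | T6 25-27 | T2 27-33 |
Completion: T1=8  T2=33  T3=12  T4=25  T5=18  T6=27  T7=23  T8=24
Turnaround (C−A): T1=8  T2=31  T3=7  T4=13  T5=5  T6=11  T7=5  T8=5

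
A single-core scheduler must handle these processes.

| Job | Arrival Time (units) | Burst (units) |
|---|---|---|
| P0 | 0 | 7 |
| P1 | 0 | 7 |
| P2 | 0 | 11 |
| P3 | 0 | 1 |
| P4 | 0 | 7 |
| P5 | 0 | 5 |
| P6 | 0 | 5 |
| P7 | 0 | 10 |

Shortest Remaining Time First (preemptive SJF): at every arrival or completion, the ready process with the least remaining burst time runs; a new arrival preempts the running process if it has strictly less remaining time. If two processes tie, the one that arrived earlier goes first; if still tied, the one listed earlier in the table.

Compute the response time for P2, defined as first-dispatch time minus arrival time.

Schedule: | P3 0-1 | P5 1-6 | P6 6-11 | P0 11-18 | P1 18-25 | P4 25-32 | P7 32-42 | P2 42-53 |
Completion: P0=18  P1=25  P2=53  P3=1  P4=32  P5=6  P6=11  P7=42
Turnaround (C−A): P0=18  P1=25  P2=53  P3=1  P4=32  P5=6  P6=11  P7=42
Response(P2) = first start − arrival = 42 − 0 = 42

42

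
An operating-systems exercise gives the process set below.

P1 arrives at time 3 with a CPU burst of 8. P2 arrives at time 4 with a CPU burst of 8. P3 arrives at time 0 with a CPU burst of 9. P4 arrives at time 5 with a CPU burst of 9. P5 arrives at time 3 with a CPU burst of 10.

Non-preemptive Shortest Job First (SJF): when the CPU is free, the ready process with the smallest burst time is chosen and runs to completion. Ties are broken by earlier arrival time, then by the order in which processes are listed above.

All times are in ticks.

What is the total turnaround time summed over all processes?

114

Timeline: | P3 0-9 | P1 9-17 | P2 17-25 | P4 25-34 | P5 34-44 |
Completion: P1=17  P2=25  P3=9  P4=34  P5=44
Turnaround = completion − arrival: P1=14, P2=21, P3=9, P4=29, P5=41
Total turnaround = 14 + 21 + 9 + 29 + 41 = 114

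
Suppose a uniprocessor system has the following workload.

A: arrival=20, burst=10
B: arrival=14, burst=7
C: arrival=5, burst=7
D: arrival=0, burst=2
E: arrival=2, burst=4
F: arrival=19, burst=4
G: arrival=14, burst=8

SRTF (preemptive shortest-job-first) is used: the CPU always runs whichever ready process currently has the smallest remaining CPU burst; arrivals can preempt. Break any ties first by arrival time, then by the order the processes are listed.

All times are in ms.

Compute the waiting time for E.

Schedule: | D 0-2 | E 2-6 | C 6-13 | idle 13-14 | B 14-21 | F 21-25 | G 25-33 | A 33-43 |
Completion: A=43  B=21  C=13  D=2  E=6  F=25  G=33
Turnaround (C−A): A=23  B=7  C=8  D=2  E=4  F=6  G=19
Waiting(E) = turnaround − burst = 4 − 4 = 0

0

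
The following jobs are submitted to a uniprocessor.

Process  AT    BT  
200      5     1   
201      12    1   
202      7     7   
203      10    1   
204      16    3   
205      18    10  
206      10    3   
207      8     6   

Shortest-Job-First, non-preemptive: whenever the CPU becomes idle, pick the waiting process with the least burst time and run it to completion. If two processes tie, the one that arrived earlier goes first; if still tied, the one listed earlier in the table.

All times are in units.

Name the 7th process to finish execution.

Schedule: | idle 0-5 | 200 5-6 | idle 6-7 | 202 7-14 | 203 14-15 | 201 15-16 | 206 16-19 | 204 19-22 | 207 22-28 | 205 28-38 |
Completion: 200=6  201=16  202=14  203=15  204=22  205=38  206=19  207=28
Turnaround (C−A): 200=1  201=4  202=7  203=5  204=6  205=20  206=9  207=20
Finish order: 200 → 202 → 203 → 201 → 206 → 204 → 207 → 205

207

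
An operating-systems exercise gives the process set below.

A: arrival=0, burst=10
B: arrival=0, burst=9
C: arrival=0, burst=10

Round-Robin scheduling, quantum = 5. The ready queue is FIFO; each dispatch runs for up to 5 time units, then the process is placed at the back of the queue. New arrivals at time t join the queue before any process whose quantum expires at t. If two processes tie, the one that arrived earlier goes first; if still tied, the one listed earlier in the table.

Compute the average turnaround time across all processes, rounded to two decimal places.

24.33

Schedule: | A 0-5 | B 5-10 | C 10-15 | A 15-20 | B 20-24 | C 24-29 |
Completion: A=20  B=24  C=29
Turnaround (C−A): A=20  B=24  C=29
Turnaround times: A=20, B=24, C=29
Average turnaround = (20+24+29) / 3 = 73/3 = 24.33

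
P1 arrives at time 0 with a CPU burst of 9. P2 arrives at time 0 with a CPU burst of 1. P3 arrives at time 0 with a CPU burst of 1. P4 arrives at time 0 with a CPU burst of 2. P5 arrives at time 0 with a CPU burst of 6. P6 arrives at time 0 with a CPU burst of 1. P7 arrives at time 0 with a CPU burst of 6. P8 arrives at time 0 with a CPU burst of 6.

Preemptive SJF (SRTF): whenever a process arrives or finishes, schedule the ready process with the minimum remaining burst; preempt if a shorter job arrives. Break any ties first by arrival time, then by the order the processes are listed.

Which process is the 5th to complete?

P5

Timeline: | P2 0-1 | P3 1-2 | P6 2-3 | P4 3-5 | P5 5-11 | P7 11-17 | P8 17-23 | P1 23-32 |
Completion: P1=32  P2=1  P3=2  P4=5  P5=11  P6=3  P7=17  P8=23
Finish order: P2 → P3 → P6 → P4 → P5 → P7 → P8 → P1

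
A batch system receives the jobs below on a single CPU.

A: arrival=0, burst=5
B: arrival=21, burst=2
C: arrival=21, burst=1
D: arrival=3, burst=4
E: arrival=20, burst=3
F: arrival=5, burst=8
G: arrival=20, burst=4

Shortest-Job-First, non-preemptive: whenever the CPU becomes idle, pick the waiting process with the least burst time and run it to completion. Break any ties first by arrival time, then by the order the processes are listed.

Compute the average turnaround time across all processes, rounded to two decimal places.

6.29

Timeline: | A 0-5 | D 5-9 | F 9-17 | idle 17-20 | E 20-23 | C 23-24 | B 24-26 | G 26-30 |
Completion: A=5  B=26  C=24  D=9  E=23  F=17  G=30
Turnaround (C−A): A=5  B=5  C=3  D=6  E=3  F=12  G=10
Turnaround times: A=5, B=5, C=3, D=6, E=3, F=12, G=10
Average turnaround = (5+5+3+6+3+12+10) / 7 = 44/7 = 6.29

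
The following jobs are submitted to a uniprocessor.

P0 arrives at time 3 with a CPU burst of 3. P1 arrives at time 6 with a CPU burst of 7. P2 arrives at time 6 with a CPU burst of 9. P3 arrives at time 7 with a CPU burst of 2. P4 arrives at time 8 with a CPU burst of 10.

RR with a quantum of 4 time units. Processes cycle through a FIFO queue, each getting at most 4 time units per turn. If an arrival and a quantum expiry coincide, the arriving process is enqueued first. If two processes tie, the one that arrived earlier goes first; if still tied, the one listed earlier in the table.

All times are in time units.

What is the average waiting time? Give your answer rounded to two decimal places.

10.00

Gantt: | idle 0-3 | P0 3-6 | P1 6-10 | P2 10-14 | P3 14-16 | P4 16-20 | P1 20-23 | P2 23-27 | P4 27-31 | P2 31-32 | P4 32-34 |
Completion: P0=6  P1=23  P2=32  P3=16  P4=34
Turnaround (C−A): P0=3  P1=17  P2=26  P3=9  P4=26
Waiting times: P0=0, P1=10, P2=17, P3=7, P4=16
Average waiting = (0+10+17+7+16) / 5 = 50/5 = 10.00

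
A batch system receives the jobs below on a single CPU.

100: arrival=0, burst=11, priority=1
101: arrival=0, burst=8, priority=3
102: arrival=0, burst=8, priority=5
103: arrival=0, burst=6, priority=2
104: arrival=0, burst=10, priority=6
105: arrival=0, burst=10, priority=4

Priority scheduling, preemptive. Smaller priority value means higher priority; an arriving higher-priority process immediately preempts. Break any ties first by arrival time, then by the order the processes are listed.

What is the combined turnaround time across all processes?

184

Timeline: | 100 0-11 | 103 11-17 | 101 17-25 | 105 25-35 | 102 35-43 | 104 43-53 |
Completion: 100=11  101=25  102=43  103=17  104=53  105=35
Turnaround = completion − arrival: 100=11, 101=25, 102=43, 103=17, 104=53, 105=35
Total turnaround = 11 + 25 + 43 + 17 + 53 + 35 = 184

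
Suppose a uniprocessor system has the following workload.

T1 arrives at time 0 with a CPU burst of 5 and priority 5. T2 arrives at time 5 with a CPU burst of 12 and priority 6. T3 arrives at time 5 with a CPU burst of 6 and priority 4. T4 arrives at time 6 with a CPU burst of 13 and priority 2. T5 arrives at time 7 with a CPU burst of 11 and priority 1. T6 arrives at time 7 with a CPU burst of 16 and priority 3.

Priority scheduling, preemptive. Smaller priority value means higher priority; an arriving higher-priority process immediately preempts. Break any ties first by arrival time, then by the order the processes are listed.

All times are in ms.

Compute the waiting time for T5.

0

Gantt: | T1 0-5 | T3 5-6 | T4 6-7 | T5 7-18 | T4 18-30 | T6 30-46 | T3 46-51 | T2 51-63 |
Completion: T1=5  T2=63  T3=51  T4=30  T5=18  T6=46
Turnaround (C−A): T1=5  T2=58  T3=46  T4=24  T5=11  T6=39
Waiting(T5) = turnaround − burst = 11 − 11 = 0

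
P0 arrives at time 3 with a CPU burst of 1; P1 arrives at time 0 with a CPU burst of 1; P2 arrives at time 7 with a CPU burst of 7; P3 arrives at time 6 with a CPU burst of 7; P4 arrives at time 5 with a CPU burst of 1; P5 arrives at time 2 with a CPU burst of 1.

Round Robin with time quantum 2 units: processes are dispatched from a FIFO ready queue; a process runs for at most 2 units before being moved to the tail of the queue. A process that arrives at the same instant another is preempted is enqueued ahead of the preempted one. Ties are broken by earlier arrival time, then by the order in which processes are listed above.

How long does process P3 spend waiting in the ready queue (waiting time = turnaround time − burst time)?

Gantt: | P1 0-1 | idle 1-2 | P5 2-3 | P0 3-4 | idle 4-5 | P4 5-6 | P3 6-8 | P2 8-10 | P3 10-12 | P2 12-14 | P3 14-16 | P2 16-18 | P3 18-19 | P2 19-20 |
Completion: P0=4  P1=1  P2=20  P3=19  P4=6  P5=3
Turnaround (C−A): P0=1  P1=1  P2=13  P3=13  P4=1  P5=1
Waiting(P3) = turnaround − burst = 13 − 7 = 6

6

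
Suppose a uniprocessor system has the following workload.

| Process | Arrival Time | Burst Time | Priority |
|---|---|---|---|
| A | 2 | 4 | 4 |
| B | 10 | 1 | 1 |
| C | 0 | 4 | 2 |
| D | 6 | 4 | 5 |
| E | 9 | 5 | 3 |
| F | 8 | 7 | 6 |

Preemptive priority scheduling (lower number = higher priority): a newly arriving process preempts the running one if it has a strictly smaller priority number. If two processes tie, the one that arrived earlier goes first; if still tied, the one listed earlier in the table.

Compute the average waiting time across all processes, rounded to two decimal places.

3.50

Gantt: | C 0-4 | A 4-8 | D 8-9 | E 9-10 | B 10-11 | E 11-15 | D 15-18 | F 18-25 |
Completion: A=8  B=11  C=4  D=18  E=15  F=25
Waiting times: A=2, B=0, C=0, D=8, E=1, F=10
Average waiting = (2+0+0+8+1+10) / 6 = 21/6 = 3.50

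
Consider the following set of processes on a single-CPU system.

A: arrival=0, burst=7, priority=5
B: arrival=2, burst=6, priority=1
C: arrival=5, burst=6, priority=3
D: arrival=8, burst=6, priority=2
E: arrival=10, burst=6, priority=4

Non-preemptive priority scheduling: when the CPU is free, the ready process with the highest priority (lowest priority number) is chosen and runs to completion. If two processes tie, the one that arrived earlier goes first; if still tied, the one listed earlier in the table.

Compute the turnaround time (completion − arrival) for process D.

11

Timeline: | A 0-7 | B 7-13 | D 13-19 | C 19-25 | E 25-31 |
Completion: A=7  B=13  C=25  D=19  E=31
Turnaround(D) = completion − arrival = 19 − 8 = 11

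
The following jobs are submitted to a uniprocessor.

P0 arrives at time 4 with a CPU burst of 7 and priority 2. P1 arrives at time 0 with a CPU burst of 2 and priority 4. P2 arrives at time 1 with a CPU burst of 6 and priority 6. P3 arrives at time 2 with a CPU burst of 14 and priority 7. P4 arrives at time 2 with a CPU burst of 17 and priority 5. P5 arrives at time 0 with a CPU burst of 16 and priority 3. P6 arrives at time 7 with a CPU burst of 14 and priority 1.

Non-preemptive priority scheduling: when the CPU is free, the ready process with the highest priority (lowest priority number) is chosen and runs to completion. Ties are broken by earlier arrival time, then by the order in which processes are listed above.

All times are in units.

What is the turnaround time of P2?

61

Schedule: | P5 0-16 | P6 16-30 | P0 30-37 | P1 37-39 | P4 39-56 | P2 56-62 | P3 62-76 |
Completion: P0=37  P1=39  P2=62  P3=76  P4=56  P5=16  P6=30
Turnaround (C−A): P0=33  P1=39  P2=61  P3=74  P4=54  P5=16  P6=23
Turnaround(P2) = completion − arrival = 62 − 1 = 61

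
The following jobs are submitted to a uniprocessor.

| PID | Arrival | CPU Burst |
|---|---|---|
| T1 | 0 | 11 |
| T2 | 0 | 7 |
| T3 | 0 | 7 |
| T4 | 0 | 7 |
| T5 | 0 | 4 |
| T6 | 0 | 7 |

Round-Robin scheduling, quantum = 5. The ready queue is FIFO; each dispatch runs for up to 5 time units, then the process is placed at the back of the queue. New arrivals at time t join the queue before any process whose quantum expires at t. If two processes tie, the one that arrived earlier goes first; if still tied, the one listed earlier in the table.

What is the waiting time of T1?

32

Schedule: | T1 0-5 | T2 5-10 | T3 10-15 | T4 15-20 | T5 20-24 | T6 24-29 | T1 29-34 | T2 34-36 | T3 36-38 | T4 38-40 | T6 40-42 | T1 42-43 |
Completion: T1=43  T2=36  T3=38  T4=40  T5=24  T6=42
Turnaround (C−A): T1=43  T2=36  T3=38  T4=40  T5=24  T6=42
Waiting(T1) = turnaround − burst = 43 − 11 = 32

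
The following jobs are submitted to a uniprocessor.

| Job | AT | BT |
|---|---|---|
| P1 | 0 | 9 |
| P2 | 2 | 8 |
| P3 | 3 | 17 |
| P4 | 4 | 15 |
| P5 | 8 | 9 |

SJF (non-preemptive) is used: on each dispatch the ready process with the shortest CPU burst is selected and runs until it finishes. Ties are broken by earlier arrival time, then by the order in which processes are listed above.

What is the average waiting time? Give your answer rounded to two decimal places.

Timeline: | P1 0-9 | P2 9-17 | P5 17-26 | P4 26-41 | P3 41-58 |
Completion: P1=9  P2=17  P3=58  P4=41  P5=26
Turnaround (C−A): P1=9  P2=15  P3=55  P4=37  P5=18
Waiting times: P1=0, P2=7, P3=38, P4=22, P5=9
Average waiting = (0+7+38+22+9) / 5 = 76/5 = 15.20

15.20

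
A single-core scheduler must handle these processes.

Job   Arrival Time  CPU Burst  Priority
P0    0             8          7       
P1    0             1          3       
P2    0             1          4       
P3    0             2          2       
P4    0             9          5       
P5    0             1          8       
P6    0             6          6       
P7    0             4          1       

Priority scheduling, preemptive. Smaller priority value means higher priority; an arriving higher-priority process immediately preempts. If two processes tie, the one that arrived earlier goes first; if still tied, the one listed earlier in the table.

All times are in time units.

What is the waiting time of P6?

Timeline: | P7 0-4 | P3 4-6 | P1 6-7 | P2 7-8 | P4 8-17 | P6 17-23 | P0 23-31 | P5 31-32 |
Completion: P0=31  P1=7  P2=8  P3=6  P4=17  P5=32  P6=23  P7=4
Waiting(P6) = turnaround − burst = 23 − 6 = 17

17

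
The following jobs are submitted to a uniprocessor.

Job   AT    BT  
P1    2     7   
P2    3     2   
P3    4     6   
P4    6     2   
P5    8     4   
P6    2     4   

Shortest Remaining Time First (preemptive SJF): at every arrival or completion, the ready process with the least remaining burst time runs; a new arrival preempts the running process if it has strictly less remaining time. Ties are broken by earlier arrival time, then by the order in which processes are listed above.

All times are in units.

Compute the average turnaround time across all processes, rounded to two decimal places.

9.83

Schedule: | idle 0-2 | P6 2-3 | P2 3-5 | P6 5-8 | P4 8-10 | P5 10-14 | P3 14-20 | P1 20-27 |
Completion: P1=27  P2=5  P3=20  P4=10  P5=14  P6=8
Turnaround times: P1=25, P2=2, P3=16, P4=4, P5=6, P6=6
Average turnaround = (25+2+16+4+6+6) / 6 = 59/6 = 9.83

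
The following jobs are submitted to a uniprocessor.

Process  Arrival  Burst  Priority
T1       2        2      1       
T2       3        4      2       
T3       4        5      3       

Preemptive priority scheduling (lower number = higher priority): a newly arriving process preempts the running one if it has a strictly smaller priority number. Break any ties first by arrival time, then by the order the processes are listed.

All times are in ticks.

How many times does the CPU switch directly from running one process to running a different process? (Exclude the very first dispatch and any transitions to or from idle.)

2

Schedule: | idle 0-2 | T1 2-4 | T2 4-8 | T3 8-13 |
Completion: T1=4  T2=8  T3=13
Turnaround (C−A): T1=2  T2=5  T3=9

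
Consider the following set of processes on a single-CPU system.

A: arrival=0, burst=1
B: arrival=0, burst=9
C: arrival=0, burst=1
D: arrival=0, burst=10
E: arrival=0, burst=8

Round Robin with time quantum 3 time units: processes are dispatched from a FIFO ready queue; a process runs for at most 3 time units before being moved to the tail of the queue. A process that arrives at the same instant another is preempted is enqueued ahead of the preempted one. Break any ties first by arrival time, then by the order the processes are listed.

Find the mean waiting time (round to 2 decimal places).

Schedule: | A 0-1 | B 1-4 | C 4-5 | D 5-8 | E 8-11 | B 11-14 | D 14-17 | E 17-20 | B 20-23 | D 23-26 | E 26-28 | D 28-29 |
Completion: A=1  B=23  C=5  D=29  E=28
Waiting times: A=0, B=14, C=4, D=19, E=20
Average waiting = (0+14+4+19+20) / 5 = 57/5 = 11.40

11.40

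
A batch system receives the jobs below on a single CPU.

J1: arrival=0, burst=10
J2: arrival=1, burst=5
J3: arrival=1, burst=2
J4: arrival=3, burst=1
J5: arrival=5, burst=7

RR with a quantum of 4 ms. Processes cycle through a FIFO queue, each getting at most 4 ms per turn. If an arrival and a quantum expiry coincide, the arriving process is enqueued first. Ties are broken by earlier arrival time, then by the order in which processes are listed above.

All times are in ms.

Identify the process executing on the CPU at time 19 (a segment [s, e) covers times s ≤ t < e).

J2

Timeline: | J1 0-4 | J2 4-8 | J3 8-10 | J4 10-11 | J1 11-15 | J5 15-19 | J2 19-20 | J1 20-22 | J5 22-25 |
Completion: J1=22  J2=20  J3=10  J4=11  J5=25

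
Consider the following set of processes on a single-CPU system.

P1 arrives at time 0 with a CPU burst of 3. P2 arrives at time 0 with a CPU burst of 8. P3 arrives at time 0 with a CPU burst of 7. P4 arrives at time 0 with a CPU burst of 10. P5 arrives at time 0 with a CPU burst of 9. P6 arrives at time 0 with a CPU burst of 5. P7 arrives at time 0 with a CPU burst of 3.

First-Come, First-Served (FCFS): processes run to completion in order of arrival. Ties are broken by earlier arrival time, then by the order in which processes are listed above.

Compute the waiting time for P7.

42

Timeline: | P1 0-3 | P2 3-11 | P3 11-18 | P4 18-28 | P5 28-37 | P6 37-42 | P7 42-45 |
Completion: P1=3  P2=11  P3=18  P4=28  P5=37  P6=42  P7=45
Turnaround (C−A): P1=3  P2=11  P3=18  P4=28  P5=37  P6=42  P7=45
Waiting(P7) = turnaround − burst = 45 − 3 = 42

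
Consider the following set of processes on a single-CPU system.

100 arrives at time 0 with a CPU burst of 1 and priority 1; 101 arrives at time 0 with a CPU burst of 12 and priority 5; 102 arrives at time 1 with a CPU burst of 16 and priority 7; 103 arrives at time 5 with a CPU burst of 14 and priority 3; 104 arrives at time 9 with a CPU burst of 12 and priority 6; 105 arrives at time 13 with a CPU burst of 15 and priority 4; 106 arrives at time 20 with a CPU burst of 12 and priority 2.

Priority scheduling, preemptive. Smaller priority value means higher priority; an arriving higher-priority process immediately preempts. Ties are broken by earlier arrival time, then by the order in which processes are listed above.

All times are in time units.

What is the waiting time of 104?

Schedule: | 100 0-1 | 101 1-5 | 103 5-19 | 105 19-20 | 106 20-32 | 105 32-46 | 101 46-54 | 104 54-66 | 102 66-82 |
Completion: 100=1  101=54  102=82  103=19  104=66  105=46  106=32
Turnaround (C−A): 100=1  101=54  102=81  103=14  104=57  105=33  106=12
Waiting(104) = turnaround − burst = 57 − 12 = 45

45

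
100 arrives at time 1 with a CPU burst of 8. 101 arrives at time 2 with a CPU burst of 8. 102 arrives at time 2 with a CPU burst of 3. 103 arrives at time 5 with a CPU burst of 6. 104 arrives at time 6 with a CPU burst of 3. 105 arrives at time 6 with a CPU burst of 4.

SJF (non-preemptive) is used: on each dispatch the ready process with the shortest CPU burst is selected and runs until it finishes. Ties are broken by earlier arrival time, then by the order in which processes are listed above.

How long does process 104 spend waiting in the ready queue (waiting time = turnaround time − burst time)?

Gantt: | idle 0-1 | 100 1-9 | 102 9-12 | 104 12-15 | 105 15-19 | 103 19-25 | 101 25-33 |
Completion: 100=9  101=33  102=12  103=25  104=15  105=19
Turnaround (C−A): 100=8  101=31  102=10  103=20  104=9  105=13
Waiting(104) = turnaround − burst = 9 − 3 = 6

6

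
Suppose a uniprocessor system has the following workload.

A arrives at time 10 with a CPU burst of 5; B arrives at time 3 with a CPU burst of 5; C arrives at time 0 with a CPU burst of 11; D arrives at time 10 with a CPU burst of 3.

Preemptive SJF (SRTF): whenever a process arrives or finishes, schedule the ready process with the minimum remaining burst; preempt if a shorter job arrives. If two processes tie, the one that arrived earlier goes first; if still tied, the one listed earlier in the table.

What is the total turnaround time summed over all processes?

40

Schedule: | C 0-3 | B 3-8 | C 8-10 | D 10-13 | A 13-18 | C 18-24 |
Completion: A=18  B=8  C=24  D=13
Turnaround = completion − arrival: A=8, B=5, C=24, D=3
Total turnaround = 8 + 5 + 24 + 3 = 40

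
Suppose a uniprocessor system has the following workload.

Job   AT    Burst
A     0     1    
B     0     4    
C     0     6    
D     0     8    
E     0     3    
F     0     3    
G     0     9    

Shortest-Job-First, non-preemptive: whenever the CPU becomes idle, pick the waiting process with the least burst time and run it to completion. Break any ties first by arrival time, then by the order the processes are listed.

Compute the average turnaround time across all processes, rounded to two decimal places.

Schedule: | A 0-1 | E 1-4 | F 4-7 | B 7-11 | C 11-17 | D 17-25 | G 25-34 |
Completion: A=1  B=11  C=17  D=25  E=4  F=7  G=34
Turnaround times: A=1, B=11, C=17, D=25, E=4, F=7, G=34
Average turnaround = (1+11+17+25+4+7+34) / 7 = 99/7 = 14.14

14.14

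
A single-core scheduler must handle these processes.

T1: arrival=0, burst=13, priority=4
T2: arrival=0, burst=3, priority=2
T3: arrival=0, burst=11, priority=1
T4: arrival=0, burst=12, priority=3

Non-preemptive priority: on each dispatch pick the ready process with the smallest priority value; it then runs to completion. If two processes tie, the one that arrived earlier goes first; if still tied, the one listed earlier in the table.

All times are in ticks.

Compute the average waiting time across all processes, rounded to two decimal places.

12.75

Schedule: | T3 0-11 | T2 11-14 | T4 14-26 | T1 26-39 |
Completion: T1=39  T2=14  T3=11  T4=26
Waiting times: T1=26, T2=11, T3=0, T4=14
Average waiting = (26+11+0+14) / 4 = 51/4 = 12.75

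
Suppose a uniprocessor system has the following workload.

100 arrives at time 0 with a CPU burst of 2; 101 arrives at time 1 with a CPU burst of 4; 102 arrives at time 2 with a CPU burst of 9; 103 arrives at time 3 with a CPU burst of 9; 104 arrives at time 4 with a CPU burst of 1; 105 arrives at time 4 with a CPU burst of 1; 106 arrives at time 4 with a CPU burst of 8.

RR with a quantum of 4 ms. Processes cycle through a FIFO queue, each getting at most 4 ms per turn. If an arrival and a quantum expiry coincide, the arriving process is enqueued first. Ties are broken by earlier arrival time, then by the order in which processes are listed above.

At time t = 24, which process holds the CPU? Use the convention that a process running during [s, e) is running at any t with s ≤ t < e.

Timeline: | 100 0-2 | 101 2-6 | 102 6-10 | 103 10-14 | 104 14-15 | 105 15-16 | 106 16-20 | 102 20-24 | 103 24-28 | 106 28-32 | 102 32-33 | 103 33-34 |
Completion: 100=2  101=6  102=33  103=34  104=15  105=16  106=32
Turnaround (C−A): 100=2  101=5  102=31  103=31  104=11  105=12  106=28

103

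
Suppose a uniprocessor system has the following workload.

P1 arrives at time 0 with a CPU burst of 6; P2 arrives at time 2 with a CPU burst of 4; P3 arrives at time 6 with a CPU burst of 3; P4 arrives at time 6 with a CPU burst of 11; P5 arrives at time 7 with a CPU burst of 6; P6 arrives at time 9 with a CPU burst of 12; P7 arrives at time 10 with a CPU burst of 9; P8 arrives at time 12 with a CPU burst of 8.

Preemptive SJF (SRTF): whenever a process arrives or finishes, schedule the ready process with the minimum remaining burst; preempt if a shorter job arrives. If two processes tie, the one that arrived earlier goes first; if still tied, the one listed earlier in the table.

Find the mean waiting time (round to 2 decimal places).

13.13

Timeline: | P1 0-6 | P3 6-9 | P2 9-13 | P5 13-19 | P8 19-27 | P7 27-36 | P4 36-47 | P6 47-59 |
Completion: P1=6  P2=13  P3=9  P4=47  P5=19  P6=59  P7=36  P8=27
Turnaround (C−A): P1=6  P2=11  P3=3  P4=41  P5=12  P6=50  P7=26  P8=15
Waiting times: P1=0, P2=7, P3=0, P4=30, P5=6, P6=38, P7=17, P8=7
Average waiting = (0+7+0+30+6+38+17+7) / 8 = 105/8 = 13.13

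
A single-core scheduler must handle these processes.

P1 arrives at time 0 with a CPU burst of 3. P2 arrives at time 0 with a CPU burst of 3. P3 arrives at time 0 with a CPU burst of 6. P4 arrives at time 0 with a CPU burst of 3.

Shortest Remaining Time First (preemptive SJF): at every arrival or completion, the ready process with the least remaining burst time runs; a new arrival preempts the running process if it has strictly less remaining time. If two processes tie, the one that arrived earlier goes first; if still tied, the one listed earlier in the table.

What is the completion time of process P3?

15

Gantt: | P1 0-3 | P2 3-6 | P4 6-9 | P3 9-15 |
Completion: P1=3  P2=6  P3=15  P4=9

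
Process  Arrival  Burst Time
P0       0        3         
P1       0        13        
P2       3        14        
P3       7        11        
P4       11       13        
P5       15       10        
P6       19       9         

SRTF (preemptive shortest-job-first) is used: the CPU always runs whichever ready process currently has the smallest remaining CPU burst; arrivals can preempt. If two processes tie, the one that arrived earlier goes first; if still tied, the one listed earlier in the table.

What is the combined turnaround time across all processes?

203

Schedule: | P0 0-3 | P1 3-16 | P5 16-26 | P6 26-35 | P3 35-46 | P4 46-59 | P2 59-73 |
Completion: P0=3  P1=16  P2=73  P3=46  P4=59  P5=26  P6=35
Turnaround (C−A): P0=3  P1=16  P2=70  P3=39  P4=48  P5=11  P6=16
Turnaround = completion − arrival: P0=3, P1=16, P2=70, P3=39, P4=48, P5=11, P6=16
Total turnaround = 3 + 16 + 70 + 39 + 48 + 11 + 16 = 203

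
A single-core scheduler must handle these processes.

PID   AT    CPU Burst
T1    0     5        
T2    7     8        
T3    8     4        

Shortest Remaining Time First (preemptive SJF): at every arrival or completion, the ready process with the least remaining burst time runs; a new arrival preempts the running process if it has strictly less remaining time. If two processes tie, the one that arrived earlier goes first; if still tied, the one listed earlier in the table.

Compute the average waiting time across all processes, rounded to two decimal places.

Schedule: | T1 0-5 | idle 5-7 | T2 7-8 | T3 8-12 | T2 12-19 |
Completion: T1=5  T2=19  T3=12
Waiting times: T1=0, T2=4, T3=0
Average waiting = (0+4+0) / 3 = 4/3 = 1.33

1.33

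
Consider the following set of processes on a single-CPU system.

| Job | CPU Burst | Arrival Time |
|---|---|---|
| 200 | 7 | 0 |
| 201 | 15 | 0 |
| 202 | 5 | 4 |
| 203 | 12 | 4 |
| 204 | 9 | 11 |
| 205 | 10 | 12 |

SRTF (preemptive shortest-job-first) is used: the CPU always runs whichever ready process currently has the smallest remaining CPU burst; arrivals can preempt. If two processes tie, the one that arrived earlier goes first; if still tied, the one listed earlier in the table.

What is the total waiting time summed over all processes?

Gantt: | 200 0-7 | 202 7-12 | 204 12-21 | 205 21-31 | 203 31-43 | 201 43-58 |
Completion: 200=7  201=58  202=12  203=43  204=21  205=31
Turnaround (C−A): 200=7  201=58  202=8  203=39  204=10  205=19
Waiting = turnaround − burst: 200=0, 201=43, 202=3, 203=27, 204=1, 205=9
Total waiting = 0 + 43 + 3 + 27 + 1 + 9 = 83

83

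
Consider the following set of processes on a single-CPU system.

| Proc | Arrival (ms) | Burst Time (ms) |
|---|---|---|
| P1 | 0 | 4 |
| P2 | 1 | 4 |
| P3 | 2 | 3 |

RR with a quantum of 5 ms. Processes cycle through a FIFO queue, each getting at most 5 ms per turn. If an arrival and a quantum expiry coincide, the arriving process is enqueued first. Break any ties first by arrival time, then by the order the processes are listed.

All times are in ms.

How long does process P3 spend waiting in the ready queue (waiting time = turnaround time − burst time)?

6

Schedule: | P1 0-4 | P2 4-8 | P3 8-11 |
Completion: P1=4  P2=8  P3=11
Waiting(P3) = turnaround − burst = 9 − 3 = 6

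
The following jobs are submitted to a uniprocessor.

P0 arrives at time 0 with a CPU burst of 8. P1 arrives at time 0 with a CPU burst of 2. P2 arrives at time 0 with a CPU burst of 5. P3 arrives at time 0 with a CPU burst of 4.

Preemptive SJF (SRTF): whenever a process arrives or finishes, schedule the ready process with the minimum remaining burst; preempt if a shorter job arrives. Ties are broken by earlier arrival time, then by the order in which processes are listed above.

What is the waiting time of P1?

Gantt: | P1 0-2 | P3 2-6 | P2 6-11 | P0 11-19 |
Completion: P0=19  P1=2  P2=11  P3=6
Waiting(P1) = turnaround − burst = 2 − 2 = 0

0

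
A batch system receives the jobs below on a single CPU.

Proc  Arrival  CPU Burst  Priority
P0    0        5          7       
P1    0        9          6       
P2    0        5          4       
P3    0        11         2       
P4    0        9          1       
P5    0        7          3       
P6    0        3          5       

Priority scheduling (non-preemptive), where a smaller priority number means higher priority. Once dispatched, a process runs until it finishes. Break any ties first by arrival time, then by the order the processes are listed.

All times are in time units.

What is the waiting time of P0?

Timeline: | P4 0-9 | P3 9-20 | P5 20-27 | P2 27-32 | P6 32-35 | P1 35-44 | P0 44-49 |
Completion: P0=49  P1=44  P2=32  P3=20  P4=9  P5=27  P6=35
Waiting(P0) = turnaround − burst = 49 − 5 = 44

44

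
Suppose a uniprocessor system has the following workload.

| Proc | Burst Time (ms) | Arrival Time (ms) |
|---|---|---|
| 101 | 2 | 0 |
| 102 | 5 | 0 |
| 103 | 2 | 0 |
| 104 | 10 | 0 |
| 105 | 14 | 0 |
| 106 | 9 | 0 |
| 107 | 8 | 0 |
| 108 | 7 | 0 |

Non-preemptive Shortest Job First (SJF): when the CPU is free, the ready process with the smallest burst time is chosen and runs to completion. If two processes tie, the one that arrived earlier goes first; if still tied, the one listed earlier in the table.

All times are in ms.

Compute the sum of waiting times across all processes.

131

Schedule: | 101 0-2 | 103 2-4 | 102 4-9 | 108 9-16 | 107 16-24 | 106 24-33 | 104 33-43 | 105 43-57 |
Completion: 101=2  102=9  103=4  104=43  105=57  106=33  107=24  108=16
Turnaround (C−A): 101=2  102=9  103=4  104=43  105=57  106=33  107=24  108=16
Waiting = turnaround − burst: 101=0, 102=4, 103=2, 104=33, 105=43, 106=24, 107=16, 108=9
Total waiting = 0 + 4 + 2 + 33 + 43 + 24 + 16 + 9 = 131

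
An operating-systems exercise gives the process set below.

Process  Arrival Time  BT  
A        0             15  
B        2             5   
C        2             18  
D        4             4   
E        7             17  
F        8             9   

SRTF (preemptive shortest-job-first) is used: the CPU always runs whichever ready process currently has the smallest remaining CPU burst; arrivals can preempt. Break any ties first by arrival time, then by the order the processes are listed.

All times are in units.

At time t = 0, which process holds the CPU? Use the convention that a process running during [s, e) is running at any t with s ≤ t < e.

A

Timeline: | A 0-2 | B 2-7 | D 7-11 | F 11-20 | A 20-33 | E 33-50 | C 50-68 |
Completion: A=33  B=7  C=68  D=11  E=50  F=20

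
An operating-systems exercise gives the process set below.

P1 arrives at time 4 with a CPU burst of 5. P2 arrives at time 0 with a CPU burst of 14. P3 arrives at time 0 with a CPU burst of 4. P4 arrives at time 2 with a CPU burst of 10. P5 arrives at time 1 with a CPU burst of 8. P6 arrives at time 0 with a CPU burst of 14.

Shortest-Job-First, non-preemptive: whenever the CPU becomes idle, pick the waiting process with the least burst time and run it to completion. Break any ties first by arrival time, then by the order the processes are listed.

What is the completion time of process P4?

Gantt: | P3 0-4 | P1 4-9 | P5 9-17 | P4 17-27 | P2 27-41 | P6 41-55 |
Completion: P1=9  P2=41  P3=4  P4=27  P5=17  P6=55
Turnaround (C−A): P1=5  P2=41  P3=4  P4=25  P5=16  P6=55

27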